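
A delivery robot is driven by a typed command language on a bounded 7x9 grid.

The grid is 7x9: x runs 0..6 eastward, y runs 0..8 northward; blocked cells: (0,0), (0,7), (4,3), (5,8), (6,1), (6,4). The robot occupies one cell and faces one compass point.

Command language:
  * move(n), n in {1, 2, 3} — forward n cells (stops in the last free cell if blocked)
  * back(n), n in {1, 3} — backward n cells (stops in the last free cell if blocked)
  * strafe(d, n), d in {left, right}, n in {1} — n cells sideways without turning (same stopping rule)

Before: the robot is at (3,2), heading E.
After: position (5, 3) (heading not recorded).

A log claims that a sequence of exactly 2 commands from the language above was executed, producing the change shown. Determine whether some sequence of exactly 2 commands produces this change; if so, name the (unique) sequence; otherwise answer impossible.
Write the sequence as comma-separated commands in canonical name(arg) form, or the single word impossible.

key: order matters: swapping move(2) and strafe(left, 1) lands elsewhere
initial: at (3,2), heading E
[1] after move(2): at (5,2), heading E
[2] after strafe(left, 1): at (5,3), heading E
no other 2-command option fits: unique.

move(2), strafe(left, 1)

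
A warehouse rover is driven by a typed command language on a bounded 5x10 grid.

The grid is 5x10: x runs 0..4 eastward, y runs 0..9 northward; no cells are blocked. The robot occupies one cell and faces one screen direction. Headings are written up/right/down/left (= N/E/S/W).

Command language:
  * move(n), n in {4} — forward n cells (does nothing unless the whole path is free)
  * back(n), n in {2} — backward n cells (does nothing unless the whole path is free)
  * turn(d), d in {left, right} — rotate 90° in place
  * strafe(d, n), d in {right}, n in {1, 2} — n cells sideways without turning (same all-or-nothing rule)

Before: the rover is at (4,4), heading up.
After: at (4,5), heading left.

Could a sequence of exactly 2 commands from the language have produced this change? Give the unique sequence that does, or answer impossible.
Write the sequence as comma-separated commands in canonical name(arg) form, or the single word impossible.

key: running strafe(right, 1) before turn(left) would end elsewhere — order is forced
begin: at (4,4), heading up
[1] after turn(left): at (4,4), heading left
[2] after strafe(right, 1): at (4,5), heading left
no rival 2-sequence matches.

turn(left), strafe(right, 1)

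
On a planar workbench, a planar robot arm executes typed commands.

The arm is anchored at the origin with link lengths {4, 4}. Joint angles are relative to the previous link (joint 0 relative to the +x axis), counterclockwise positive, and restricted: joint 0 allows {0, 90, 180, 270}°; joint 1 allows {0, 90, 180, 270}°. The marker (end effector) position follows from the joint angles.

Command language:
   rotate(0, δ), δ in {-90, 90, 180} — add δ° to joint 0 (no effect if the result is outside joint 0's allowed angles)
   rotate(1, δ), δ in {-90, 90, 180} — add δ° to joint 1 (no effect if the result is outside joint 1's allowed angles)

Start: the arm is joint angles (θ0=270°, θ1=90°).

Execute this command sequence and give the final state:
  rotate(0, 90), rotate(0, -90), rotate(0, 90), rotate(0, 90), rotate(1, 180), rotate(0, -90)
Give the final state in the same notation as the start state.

joint angles (θ0=0°, θ1=270°)

start: joint angles (θ0=270°, θ1=90°)
1. rotate(0, 90) → joint angles (θ0=0°, θ1=90°)
2. rotate(0, -90) → joint angles (θ0=270°, θ1=90°)
3. rotate(0, 90) → joint angles (θ0=0°, θ1=90°)
4. rotate(0, 90) → joint angles (θ0=90°, θ1=90°)
5. rotate(1, 180) → joint angles (θ0=90°, θ1=270°)
6. rotate(0, -90) → joint angles (θ0=0°, θ1=270°)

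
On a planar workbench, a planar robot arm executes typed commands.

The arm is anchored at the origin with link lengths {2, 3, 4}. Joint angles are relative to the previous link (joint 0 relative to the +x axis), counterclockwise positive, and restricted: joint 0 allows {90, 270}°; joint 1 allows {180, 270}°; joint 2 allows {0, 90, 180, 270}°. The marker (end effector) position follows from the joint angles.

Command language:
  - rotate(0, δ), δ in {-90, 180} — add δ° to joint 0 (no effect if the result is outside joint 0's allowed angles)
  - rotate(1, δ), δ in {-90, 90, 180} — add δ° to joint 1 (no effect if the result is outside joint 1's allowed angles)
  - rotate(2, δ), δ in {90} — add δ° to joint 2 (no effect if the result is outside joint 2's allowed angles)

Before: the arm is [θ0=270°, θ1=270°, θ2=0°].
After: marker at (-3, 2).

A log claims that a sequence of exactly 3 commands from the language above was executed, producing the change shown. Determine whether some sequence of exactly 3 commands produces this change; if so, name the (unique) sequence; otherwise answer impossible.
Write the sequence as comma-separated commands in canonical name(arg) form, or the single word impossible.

rotate(2, 90), rotate(2, 90), rotate(2, 90)

begin: [θ0=270°, θ1=270°, θ2=0°]
[1] after rotate(2, 90): [θ0=270°, θ1=270°, θ2=90°]
[2] after rotate(2, 90): [θ0=270°, θ1=270°, θ2=180°]
[3] after rotate(2, 90): [θ0=270°, θ1=270°, θ2=270°]
all 216 alternatives checked — unique.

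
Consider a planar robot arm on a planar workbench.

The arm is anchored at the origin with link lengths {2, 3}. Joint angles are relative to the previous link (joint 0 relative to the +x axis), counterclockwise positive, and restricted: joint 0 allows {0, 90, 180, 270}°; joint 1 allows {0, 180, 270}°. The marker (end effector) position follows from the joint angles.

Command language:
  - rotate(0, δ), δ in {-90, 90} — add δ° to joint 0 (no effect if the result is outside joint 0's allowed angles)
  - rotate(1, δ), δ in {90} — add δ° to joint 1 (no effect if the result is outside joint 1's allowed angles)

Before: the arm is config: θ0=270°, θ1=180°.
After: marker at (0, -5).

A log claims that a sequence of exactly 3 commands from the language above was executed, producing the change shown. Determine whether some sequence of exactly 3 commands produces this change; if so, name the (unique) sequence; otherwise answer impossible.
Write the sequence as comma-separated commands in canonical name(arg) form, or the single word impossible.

rotate(1, 90), rotate(1, 90), rotate(1, 90)

t0: config: θ0=270°, θ1=180°
1. rotate(1, 90) → config: θ0=270°, θ1=270°
2. rotate(1, 90) → config: θ0=270°, θ1=0°
3. rotate(1, 90) → config: θ0=270°, θ1=0°
no other 3-command option fits: unique.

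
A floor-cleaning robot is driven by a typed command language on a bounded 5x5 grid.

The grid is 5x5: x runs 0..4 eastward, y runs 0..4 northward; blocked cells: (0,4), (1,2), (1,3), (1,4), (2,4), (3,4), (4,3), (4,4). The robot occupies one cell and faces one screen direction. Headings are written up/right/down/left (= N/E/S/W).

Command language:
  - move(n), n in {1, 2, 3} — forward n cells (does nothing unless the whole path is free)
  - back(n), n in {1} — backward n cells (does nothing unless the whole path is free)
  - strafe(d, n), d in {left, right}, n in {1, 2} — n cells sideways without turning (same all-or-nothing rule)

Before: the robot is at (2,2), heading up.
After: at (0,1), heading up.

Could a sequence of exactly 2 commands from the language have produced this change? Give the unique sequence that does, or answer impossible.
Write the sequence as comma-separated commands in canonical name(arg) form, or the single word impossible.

key: running strafe(left, 2) before back(1) would end elsewhere — order is forced
initial: at (2,2), heading up
1. back(1) → at (2,1), heading up
2. strafe(left, 2) → at (0,1), heading up
no other 2-command option fits: unique.

back(1), strafe(left, 2)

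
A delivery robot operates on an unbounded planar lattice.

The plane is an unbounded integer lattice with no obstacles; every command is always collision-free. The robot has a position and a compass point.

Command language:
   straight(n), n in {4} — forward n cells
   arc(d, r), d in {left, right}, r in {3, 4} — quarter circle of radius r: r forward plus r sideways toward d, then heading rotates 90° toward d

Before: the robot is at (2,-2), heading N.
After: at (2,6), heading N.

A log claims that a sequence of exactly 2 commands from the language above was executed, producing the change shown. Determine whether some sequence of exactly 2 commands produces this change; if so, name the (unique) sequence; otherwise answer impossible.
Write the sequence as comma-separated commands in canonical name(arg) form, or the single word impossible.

key: heading stays N — no command in the sequence turns
begin: at (2,-2), heading N
step 1 (straight(4)): at (2,2), heading N
step 2 (straight(4)): at (2,6), heading N
all 25 alternatives checked — unique.

straight(4), straight(4)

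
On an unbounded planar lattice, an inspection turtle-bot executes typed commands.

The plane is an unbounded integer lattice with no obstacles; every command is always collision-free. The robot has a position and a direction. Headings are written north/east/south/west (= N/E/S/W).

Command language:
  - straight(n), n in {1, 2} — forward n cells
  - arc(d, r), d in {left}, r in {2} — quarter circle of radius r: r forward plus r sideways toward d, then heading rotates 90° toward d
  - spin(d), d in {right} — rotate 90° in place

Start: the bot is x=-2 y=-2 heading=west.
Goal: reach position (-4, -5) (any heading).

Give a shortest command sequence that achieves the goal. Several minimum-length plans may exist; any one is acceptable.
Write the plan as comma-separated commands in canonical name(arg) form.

arc(left, 2), straight(1)

from: x=-2 y=-2 heading=west
[1] after arc(left, 2): x=-4 y=-4 heading=south
[2] after straight(1): x=-4 y=-5 heading=south
no 1-step plan works, so 2 is optimal.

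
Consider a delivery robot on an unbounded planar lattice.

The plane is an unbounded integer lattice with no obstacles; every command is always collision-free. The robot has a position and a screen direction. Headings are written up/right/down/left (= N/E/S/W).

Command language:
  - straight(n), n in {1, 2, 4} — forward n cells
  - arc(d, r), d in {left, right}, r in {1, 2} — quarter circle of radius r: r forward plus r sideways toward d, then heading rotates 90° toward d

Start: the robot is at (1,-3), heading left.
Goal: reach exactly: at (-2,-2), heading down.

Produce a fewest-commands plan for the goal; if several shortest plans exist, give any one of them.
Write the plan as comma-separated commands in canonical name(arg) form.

from: at (1,-3), heading left
t=1 arc(right, 1) ⇒ at (0,-2), heading up
t=2 arc(left, 1) ⇒ at (-1,-1), heading left
t=3 arc(left, 1) ⇒ at (-2,-2), heading down
nothing shorter than 3 reaches the goal.

arc(right, 1), arc(left, 1), arc(left, 1)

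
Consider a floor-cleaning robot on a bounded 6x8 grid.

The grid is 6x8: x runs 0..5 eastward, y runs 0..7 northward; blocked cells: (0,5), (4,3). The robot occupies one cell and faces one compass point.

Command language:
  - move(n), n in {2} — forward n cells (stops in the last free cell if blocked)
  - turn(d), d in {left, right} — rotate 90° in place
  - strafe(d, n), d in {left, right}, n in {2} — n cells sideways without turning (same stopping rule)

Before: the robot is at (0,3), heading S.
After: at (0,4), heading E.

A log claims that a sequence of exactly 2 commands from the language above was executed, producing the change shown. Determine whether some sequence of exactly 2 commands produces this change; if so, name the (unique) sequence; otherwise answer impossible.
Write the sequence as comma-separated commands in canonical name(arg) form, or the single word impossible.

key: running strafe(left, 2) before turn(left) would end elsewhere — order is forced
initial: at (0,3), heading S
1. turn(left) → at (0,3), heading E
2. strafe(left, 2) → at (0,4), heading E
uniquely the one of 25 2-step routes that fits.

turn(left), strafe(left, 2)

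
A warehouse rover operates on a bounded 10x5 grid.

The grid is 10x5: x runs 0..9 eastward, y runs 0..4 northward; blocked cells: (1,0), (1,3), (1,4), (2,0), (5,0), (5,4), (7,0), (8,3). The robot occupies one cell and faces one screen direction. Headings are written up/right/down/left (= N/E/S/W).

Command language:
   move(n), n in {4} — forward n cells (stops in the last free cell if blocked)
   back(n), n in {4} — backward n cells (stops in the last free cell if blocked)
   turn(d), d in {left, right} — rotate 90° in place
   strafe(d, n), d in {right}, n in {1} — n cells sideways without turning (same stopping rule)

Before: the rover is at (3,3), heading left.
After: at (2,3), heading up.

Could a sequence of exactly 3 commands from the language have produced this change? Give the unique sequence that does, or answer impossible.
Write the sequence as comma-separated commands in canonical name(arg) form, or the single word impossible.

move(4), move(4), turn(right)

key: running turn(right) before move(4) would end elsewhere — order is forced
begin: at (3,3), heading left
step 1 (move(4)): at (2,3), heading left
step 2 (move(4)): at (2,3), heading left
step 3 (turn(right)): at (2,3), heading up
no other 3-command option fits: unique.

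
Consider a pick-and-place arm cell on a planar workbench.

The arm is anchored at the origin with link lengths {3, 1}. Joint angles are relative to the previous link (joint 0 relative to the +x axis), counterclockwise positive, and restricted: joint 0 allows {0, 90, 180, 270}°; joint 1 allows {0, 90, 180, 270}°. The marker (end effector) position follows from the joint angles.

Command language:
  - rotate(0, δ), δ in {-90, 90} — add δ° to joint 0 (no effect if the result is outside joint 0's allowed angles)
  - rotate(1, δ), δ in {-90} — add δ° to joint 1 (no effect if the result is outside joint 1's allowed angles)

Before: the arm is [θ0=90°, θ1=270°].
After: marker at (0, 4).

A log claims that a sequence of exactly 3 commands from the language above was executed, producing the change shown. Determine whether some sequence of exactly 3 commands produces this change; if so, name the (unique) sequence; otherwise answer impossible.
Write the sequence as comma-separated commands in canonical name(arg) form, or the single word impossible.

t0: [θ0=90°, θ1=270°]
1. rotate(1, -90) → [θ0=90°, θ1=180°]
2. rotate(1, -90) → [θ0=90°, θ1=90°]
3. rotate(1, -90) → [θ0=90°, θ1=0°]
no other 3-command option fits: unique.

rotate(1, -90), rotate(1, -90), rotate(1, -90)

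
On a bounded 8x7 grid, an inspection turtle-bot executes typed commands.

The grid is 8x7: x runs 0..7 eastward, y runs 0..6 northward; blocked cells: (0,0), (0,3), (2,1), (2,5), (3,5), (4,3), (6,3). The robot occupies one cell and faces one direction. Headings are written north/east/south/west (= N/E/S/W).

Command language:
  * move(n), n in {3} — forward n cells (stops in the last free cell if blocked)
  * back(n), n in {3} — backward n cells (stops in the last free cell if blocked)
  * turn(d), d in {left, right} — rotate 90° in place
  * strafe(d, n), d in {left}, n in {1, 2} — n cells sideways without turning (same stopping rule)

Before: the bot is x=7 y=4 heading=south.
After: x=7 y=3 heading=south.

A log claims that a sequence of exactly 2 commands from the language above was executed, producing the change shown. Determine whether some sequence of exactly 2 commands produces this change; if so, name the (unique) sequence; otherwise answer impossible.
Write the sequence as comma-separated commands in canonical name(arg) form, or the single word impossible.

back(3), move(3)

key: still facing S at the end — nothing in the sequence rotates
initial: x=7 y=4 heading=south
[1] after back(3): x=7 y=6 heading=south
[2] after move(3): x=7 y=3 heading=south
no other 2-command option fits: unique.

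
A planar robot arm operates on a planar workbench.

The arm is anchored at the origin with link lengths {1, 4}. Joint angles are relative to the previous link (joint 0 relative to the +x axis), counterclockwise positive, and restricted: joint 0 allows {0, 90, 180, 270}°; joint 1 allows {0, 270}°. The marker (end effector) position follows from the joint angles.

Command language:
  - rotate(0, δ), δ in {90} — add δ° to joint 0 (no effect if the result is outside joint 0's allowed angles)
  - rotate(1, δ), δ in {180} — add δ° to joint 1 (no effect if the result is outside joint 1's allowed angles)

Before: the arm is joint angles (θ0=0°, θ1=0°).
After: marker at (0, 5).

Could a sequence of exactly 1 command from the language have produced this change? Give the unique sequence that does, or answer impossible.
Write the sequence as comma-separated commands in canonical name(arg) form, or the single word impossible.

from: joint angles (θ0=0°, θ1=0°)
t=1 rotate(0, 90) ⇒ joint angles (θ0=90°, θ1=0°)
uniquely the one of 2 1-step routes that fits.

rotate(0, 90)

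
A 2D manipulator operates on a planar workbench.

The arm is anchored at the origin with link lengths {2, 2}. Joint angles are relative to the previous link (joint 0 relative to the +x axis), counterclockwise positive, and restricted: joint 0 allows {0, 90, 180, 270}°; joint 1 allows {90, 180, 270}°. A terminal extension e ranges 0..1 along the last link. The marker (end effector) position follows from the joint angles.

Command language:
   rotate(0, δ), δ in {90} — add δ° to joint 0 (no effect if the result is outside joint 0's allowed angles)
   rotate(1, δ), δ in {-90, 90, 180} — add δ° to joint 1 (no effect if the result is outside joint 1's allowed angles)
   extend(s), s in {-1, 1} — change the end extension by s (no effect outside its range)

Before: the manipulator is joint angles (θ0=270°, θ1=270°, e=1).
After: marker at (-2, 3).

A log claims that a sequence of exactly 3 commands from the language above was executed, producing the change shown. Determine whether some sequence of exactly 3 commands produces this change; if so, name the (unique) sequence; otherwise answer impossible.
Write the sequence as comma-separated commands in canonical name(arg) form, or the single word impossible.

rotate(0, 90), rotate(0, 90), rotate(0, 90)

t0: joint angles (θ0=270°, θ1=270°, e=1)
1. rotate(0, 90) → joint angles (θ0=0°, θ1=270°, e=1)
2. rotate(0, 90) → joint angles (θ0=90°, θ1=270°, e=1)
3. rotate(0, 90) → joint angles (θ0=180°, θ1=270°, e=1)
uniquely the one of 216 3-step routes that fits.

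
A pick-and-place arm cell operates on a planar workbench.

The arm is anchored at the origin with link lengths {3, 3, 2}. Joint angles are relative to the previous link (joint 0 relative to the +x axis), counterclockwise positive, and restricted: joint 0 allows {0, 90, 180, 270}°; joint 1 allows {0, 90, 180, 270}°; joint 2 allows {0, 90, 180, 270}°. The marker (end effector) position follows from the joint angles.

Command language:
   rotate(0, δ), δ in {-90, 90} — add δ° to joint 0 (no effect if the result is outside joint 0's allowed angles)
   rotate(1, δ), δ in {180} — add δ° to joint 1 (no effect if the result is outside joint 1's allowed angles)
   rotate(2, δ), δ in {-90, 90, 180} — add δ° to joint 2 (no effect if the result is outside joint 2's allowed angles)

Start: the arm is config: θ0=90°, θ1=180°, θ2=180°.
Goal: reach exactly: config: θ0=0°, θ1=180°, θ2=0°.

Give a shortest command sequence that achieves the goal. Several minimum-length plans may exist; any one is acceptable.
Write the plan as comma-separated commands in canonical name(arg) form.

rotate(0, -90), rotate(2, 180)

start: config: θ0=90°, θ1=180°, θ2=180°
t=1 rotate(0, -90) ⇒ config: θ0=0°, θ1=180°, θ2=180°
t=2 rotate(2, 180) ⇒ config: θ0=0°, θ1=180°, θ2=0°
no 1-step plan works, so 2 is optimal.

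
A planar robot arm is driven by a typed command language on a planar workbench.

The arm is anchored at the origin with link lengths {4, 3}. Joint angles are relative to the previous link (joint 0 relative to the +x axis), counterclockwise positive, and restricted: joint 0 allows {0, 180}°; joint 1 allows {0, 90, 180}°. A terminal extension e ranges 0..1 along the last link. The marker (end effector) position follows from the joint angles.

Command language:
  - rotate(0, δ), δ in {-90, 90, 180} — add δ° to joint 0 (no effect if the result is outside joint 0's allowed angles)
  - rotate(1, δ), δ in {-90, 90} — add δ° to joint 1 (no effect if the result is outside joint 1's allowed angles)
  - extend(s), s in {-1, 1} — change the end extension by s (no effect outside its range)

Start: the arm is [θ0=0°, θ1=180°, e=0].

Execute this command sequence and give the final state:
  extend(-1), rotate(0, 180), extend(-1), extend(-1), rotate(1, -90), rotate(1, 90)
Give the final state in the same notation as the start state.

[θ0=180°, θ1=180°, e=0]

start: [θ0=0°, θ1=180°, e=0]
1. extend(-1) → [θ0=0°, θ1=180°, e=0]
2. rotate(0, 180) → [θ0=180°, θ1=180°, e=0]
3. extend(-1) → [θ0=180°, θ1=180°, e=0]
4. extend(-1) → [θ0=180°, θ1=180°, e=0]
5. rotate(1, -90) → [θ0=180°, θ1=90°, e=0]
6. rotate(1, 90) → [θ0=180°, θ1=180°, e=0]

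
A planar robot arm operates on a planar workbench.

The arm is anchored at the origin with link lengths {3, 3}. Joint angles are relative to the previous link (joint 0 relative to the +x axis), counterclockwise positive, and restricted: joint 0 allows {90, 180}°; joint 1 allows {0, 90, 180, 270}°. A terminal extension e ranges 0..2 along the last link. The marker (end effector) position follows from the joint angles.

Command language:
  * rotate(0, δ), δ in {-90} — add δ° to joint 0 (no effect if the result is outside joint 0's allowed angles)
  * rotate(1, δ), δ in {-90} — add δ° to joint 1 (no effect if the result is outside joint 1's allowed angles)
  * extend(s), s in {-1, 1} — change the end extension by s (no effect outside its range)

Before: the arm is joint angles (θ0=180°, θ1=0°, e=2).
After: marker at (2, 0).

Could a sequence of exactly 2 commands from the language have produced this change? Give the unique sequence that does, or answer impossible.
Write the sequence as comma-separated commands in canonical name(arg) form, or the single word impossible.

initial: joint angles (θ0=180°, θ1=0°, e=2)
t=1 rotate(1, -90) ⇒ joint angles (θ0=180°, θ1=270°, e=2)
t=2 rotate(1, -90) ⇒ joint angles (θ0=180°, θ1=180°, e=2)
no other 2-command option fits: unique.

rotate(1, -90), rotate(1, -90)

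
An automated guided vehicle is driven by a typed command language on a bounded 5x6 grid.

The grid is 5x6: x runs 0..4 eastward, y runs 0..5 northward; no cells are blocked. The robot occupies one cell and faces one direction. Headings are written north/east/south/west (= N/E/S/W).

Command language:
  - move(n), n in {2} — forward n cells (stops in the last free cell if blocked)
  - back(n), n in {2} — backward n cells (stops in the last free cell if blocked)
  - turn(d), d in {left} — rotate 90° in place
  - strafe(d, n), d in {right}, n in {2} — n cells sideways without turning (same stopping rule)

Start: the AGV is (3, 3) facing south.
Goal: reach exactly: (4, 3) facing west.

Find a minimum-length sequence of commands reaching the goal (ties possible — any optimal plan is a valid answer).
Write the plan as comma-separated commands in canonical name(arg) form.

turn(left), move(2), turn(left), turn(left)

begin: (3, 3) facing south
1. turn(left) → (3, 3) facing east
2. move(2) → (4, 3) facing east
3. turn(left) → (4, 3) facing north
4. turn(left) → (4, 3) facing west
no 3-step plan works, so 4 is optimal.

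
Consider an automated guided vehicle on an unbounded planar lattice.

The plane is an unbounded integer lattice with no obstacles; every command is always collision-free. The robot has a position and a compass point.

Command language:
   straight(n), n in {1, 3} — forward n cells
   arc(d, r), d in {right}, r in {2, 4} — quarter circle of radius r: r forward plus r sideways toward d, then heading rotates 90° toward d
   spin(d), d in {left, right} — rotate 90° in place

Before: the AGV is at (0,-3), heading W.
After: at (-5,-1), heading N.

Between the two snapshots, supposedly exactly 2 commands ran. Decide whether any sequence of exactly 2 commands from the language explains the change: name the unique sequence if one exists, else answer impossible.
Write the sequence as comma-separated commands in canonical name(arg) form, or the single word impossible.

straight(3), arc(right, 2)

key: cell and facing (now N) both changed — the 2 commands mix motion and turning
initial: at (0,-3), heading W
step 1 (straight(3)): at (-3,-3), heading W
step 2 (arc(right, 2)): at (-5,-1), heading N
no other 2-command option fits: unique.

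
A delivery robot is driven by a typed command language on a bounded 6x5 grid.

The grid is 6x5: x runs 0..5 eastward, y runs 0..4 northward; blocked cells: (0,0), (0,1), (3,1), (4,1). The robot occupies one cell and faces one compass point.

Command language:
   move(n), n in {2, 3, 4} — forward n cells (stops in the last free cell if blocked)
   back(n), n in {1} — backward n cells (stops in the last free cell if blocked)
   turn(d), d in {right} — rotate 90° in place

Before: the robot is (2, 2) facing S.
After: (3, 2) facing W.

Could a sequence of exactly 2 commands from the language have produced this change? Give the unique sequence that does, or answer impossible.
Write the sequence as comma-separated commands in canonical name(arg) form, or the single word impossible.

turn(right), back(1)

key: order matters: swapping turn(right) and back(1) lands elsewhere
initial: (2, 2) facing S
1. turn(right) → (2, 2) facing W
2. back(1) → (3, 2) facing W
no rival 2-sequence matches.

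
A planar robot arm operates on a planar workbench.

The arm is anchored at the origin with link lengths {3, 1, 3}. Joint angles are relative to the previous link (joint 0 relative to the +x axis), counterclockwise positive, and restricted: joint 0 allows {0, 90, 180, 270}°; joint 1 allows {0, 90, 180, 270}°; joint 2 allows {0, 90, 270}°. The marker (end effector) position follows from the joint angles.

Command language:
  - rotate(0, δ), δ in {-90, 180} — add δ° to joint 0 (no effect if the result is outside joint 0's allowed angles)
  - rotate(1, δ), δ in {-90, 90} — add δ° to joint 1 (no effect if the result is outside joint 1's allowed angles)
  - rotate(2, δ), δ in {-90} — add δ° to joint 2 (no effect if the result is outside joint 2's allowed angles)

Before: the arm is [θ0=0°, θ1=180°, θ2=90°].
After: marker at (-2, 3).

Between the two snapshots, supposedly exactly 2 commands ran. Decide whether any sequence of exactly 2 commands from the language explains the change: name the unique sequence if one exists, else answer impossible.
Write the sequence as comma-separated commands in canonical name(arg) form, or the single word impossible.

rotate(0, -90), rotate(0, -90)

start: [θ0=0°, θ1=180°, θ2=90°]
t=1 rotate(0, -90) ⇒ [θ0=270°, θ1=180°, θ2=90°]
t=2 rotate(0, -90) ⇒ [θ0=180°, θ1=180°, θ2=90°]
all 25 alternatives checked — unique.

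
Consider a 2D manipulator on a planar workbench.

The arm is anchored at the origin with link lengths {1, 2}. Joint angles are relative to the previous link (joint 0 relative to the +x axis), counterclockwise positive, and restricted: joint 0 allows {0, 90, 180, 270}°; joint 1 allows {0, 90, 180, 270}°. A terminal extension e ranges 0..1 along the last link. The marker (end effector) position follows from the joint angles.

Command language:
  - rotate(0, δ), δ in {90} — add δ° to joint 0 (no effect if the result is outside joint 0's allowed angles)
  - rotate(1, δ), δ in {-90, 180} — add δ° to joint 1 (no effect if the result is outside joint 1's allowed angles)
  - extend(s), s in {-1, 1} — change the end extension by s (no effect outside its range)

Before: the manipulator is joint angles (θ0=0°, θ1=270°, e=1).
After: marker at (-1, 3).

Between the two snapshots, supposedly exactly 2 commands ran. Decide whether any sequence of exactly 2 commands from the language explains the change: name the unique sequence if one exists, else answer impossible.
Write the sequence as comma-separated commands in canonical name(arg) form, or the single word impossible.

rotate(0, 90), rotate(0, 90)

from: joint angles (θ0=0°, θ1=270°, e=1)
1. rotate(0, 90) → joint angles (θ0=90°, θ1=270°, e=1)
2. rotate(0, 90) → joint angles (θ0=180°, θ1=270°, e=1)
uniquely the one of 25 2-step routes that fits.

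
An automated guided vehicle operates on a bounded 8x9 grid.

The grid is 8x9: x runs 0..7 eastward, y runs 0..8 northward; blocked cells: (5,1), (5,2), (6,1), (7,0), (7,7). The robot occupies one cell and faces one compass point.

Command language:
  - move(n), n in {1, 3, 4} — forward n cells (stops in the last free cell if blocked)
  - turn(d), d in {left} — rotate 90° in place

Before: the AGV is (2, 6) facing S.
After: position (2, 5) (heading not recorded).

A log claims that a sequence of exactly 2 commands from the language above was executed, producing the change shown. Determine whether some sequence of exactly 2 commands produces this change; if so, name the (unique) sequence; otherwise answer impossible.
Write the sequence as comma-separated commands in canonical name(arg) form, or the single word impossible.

key: order matters: swapping move(1) and turn(left) lands elsewhere
t0: (2, 6) facing S
t=1 move(1) ⇒ (2, 5) facing S
t=2 turn(left) ⇒ (2, 5) facing E
no rival 2-sequence matches.

move(1), turn(left)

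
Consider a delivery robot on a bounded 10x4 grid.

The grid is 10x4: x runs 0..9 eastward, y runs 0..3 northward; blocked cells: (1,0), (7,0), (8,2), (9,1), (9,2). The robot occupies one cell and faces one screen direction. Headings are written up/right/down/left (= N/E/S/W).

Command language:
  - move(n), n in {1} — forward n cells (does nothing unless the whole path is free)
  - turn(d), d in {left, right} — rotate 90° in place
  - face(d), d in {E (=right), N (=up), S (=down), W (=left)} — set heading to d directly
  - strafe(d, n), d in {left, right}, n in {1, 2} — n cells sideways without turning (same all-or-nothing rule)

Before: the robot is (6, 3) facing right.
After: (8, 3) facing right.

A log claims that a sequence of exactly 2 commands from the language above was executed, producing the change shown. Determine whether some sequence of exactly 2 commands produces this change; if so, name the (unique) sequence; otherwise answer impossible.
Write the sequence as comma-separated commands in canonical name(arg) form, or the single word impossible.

move(1), move(1)

key: heading stays E — no command in the sequence turns
start: (6, 3) facing right
t=1 move(1) ⇒ (7, 3) facing right
t=2 move(1) ⇒ (8, 3) facing right
no rival 2-sequence matches.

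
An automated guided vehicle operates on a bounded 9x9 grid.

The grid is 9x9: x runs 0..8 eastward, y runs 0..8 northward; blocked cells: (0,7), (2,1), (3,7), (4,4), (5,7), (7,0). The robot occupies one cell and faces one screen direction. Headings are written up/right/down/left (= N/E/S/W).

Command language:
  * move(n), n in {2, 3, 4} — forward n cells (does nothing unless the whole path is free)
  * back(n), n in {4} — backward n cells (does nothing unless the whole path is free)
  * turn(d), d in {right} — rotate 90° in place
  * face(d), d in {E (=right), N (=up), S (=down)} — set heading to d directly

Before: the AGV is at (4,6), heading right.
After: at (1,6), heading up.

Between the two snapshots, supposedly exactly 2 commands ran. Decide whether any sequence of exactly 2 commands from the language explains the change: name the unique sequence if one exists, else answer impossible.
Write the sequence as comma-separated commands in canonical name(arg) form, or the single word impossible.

impossible

no 2-step route produces this change.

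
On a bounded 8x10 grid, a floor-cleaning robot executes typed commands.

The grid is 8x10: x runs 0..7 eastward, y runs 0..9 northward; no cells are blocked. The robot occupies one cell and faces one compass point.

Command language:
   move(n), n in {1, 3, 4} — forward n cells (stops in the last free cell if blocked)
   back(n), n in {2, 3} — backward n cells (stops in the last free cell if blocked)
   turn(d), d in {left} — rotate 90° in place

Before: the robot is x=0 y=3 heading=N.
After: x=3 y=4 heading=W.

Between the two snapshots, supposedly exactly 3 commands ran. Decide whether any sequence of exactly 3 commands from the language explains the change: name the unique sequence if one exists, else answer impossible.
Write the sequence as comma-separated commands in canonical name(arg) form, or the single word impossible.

key: order matters: swapping move(1) and back(3) lands elsewhere
t0: x=0 y=3 heading=N
1. move(1) → x=0 y=4 heading=N
2. turn(left) → x=0 y=4 heading=W
3. back(3) → x=3 y=4 heading=W
uniquely the one of 216 3-step routes that fits.

move(1), turn(left), back(3)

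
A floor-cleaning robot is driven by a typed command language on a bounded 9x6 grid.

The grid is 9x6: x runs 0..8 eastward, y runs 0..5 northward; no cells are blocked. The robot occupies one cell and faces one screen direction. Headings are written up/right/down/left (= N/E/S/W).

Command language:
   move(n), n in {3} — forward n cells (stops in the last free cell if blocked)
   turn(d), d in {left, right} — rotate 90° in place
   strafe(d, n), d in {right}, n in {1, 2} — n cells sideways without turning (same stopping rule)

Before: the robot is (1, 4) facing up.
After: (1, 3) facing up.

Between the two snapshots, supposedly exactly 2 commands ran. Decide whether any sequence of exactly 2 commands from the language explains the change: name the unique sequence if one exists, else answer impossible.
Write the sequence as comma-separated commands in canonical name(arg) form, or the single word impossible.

impossible

every 2-command combo misses the target.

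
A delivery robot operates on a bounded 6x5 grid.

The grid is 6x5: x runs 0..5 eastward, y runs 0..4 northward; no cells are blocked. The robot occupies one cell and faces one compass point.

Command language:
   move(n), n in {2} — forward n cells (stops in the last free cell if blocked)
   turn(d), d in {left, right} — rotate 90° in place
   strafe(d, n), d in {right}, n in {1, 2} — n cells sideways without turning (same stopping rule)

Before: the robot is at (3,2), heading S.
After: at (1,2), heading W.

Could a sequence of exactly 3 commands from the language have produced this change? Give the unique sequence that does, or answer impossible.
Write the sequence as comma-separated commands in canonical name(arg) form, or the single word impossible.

key: position moved to (1,2) AND the heading swung to W — translation plus rotation needed
start: at (3,2), heading S
[1] after strafe(right, 1): at (2,2), heading S
[2] after strafe(right, 1): at (1,2), heading S
[3] after turn(right): at (1,2), heading W
no rival 3-sequence matches.

strafe(right, 1), strafe(right, 1), turn(right)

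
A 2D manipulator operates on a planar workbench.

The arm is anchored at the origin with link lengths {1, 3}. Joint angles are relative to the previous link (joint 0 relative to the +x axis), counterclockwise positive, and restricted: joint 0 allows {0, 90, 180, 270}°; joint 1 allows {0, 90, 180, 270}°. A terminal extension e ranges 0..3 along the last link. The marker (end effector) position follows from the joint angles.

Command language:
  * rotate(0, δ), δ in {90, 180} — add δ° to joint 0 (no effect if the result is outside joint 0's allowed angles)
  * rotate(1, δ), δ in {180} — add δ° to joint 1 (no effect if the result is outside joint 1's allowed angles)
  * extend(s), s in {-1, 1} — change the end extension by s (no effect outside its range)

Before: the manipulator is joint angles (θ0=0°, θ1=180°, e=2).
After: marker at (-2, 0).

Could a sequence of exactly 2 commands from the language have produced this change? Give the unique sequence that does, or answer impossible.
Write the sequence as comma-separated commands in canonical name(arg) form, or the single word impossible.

from: joint angles (θ0=0°, θ1=180°, e=2)
[1] after extend(-1): joint angles (θ0=0°, θ1=180°, e=1)
[2] after extend(-1): joint angles (θ0=0°, θ1=180°, e=0)
no rival 2-sequence matches.

extend(-1), extend(-1)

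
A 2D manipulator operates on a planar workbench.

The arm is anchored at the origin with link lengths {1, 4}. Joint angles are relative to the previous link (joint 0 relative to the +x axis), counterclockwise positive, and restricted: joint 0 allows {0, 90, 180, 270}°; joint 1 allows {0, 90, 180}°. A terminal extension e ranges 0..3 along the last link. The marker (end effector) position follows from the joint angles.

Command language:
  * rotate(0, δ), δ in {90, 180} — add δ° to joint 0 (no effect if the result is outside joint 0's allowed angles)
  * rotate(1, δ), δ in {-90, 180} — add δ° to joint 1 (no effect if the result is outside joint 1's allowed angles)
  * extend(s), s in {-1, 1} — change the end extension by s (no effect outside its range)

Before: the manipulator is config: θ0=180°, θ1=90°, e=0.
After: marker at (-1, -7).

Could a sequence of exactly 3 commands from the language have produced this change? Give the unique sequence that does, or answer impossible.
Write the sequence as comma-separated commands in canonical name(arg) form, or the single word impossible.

begin: config: θ0=180°, θ1=90°, e=0
[1] after extend(1): config: θ0=180°, θ1=90°, e=1
[2] after extend(1): config: θ0=180°, θ1=90°, e=2
[3] after extend(1): config: θ0=180°, θ1=90°, e=3
no other 3-command option fits: unique.

extend(1), extend(1), extend(1)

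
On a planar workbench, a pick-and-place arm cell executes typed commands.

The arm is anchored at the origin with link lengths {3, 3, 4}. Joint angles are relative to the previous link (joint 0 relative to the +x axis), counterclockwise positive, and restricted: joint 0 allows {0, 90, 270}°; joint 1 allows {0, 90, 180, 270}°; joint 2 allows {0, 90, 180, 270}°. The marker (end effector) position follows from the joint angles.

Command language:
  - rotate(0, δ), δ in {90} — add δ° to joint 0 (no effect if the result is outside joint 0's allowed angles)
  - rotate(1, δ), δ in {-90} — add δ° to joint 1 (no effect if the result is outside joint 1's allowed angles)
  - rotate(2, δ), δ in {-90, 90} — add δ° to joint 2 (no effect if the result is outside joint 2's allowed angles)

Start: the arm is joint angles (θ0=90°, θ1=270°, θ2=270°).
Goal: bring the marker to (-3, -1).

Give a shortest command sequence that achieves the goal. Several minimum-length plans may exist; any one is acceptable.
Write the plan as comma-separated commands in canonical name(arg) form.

rotate(1, -90), rotate(1, -90), rotate(2, 90), rotate(2, 90)

begin: joint angles (θ0=90°, θ1=270°, θ2=270°)
[1] after rotate(1, -90): joint angles (θ0=90°, θ1=180°, θ2=270°)
[2] after rotate(1, -90): joint angles (θ0=90°, θ1=90°, θ2=270°)
[3] after rotate(2, 90): joint angles (θ0=90°, θ1=90°, θ2=0°)
[4] after rotate(2, 90): joint angles (θ0=90°, θ1=90°, θ2=90°)
no 3-step plan works, so 4 is optimal.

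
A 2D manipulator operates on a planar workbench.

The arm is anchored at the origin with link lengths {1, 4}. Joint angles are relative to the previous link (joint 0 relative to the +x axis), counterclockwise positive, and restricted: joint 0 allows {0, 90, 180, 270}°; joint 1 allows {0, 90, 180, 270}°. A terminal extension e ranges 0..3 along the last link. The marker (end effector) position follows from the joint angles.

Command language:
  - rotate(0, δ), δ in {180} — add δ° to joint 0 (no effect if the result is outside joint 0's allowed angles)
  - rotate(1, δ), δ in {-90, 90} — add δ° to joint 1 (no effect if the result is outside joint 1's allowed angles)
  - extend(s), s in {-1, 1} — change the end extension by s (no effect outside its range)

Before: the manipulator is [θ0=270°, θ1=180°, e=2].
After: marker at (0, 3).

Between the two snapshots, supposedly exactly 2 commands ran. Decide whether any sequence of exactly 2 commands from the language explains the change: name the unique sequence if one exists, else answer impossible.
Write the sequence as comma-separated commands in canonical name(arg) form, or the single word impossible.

extend(-1), extend(-1)

from: [θ0=270°, θ1=180°, e=2]
t=1 extend(-1) ⇒ [θ0=270°, θ1=180°, e=1]
t=2 extend(-1) ⇒ [θ0=270°, θ1=180°, e=0]
no rival 2-sequence matches.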